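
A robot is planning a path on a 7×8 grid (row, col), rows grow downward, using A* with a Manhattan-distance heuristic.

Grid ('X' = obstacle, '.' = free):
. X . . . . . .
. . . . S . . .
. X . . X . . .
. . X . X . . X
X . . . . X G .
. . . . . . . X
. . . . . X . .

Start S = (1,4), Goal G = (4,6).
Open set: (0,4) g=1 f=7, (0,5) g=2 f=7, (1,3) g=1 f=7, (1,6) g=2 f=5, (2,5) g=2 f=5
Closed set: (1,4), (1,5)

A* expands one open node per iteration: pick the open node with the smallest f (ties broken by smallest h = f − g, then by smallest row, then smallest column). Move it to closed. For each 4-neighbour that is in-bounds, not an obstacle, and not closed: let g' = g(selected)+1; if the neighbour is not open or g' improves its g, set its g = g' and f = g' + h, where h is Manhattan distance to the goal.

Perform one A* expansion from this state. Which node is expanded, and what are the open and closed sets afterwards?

expanded=(1,6); open=[(0,4) g=1 f=7, (0,5) g=2 f=7, (0,6) g=3 f=7, (1,3) g=1 f=7, (1,7) g=3 f=7, (2,5) g=2 f=5, (2,6) g=3 f=5]; closed=[(1,4), (1,5), (1,6)]

step 1: expand (1,6) (f=5, h=3) → closed; open now [(0,4) g=1 f=7, (0,5) g=2 f=7, (0,6) g=3 f=7, (1,3) g=1 f=7, (1,7) g=3 f=7, (2,5) g=2 f=5, (2,6) g=3 f=5]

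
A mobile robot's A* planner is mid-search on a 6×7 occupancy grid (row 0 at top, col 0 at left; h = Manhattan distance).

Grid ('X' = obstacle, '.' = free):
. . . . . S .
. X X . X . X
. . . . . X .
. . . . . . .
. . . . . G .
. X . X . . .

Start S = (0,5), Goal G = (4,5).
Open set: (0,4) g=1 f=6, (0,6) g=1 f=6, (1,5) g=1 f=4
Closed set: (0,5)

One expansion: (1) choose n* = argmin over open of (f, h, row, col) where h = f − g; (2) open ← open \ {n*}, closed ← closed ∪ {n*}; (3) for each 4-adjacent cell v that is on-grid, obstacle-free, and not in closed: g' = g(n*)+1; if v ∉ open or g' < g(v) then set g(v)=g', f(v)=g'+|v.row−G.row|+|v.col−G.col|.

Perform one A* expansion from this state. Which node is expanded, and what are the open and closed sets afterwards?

expanded=(1,5); open=[(0,4) g=1 f=6, (0,6) g=1 f=6]; closed=[(0,5), (1,5)]

step 1: expand (1,5) (f=4, h=3) → closed; open now [(0,4) g=1 f=6, (0,6) g=1 f=6]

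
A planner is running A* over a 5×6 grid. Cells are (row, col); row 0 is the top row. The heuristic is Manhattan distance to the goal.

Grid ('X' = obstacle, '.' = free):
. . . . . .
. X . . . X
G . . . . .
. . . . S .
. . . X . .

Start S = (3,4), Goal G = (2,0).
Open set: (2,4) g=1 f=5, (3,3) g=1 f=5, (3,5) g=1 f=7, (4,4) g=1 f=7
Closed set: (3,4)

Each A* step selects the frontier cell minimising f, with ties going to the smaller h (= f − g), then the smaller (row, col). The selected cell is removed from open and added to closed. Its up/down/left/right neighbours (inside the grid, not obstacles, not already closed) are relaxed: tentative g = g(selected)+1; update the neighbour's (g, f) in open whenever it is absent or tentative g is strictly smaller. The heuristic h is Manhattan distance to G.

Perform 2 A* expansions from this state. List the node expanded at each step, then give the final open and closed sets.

order=[(2,4) → (2,3)]; open=[(1,3) g=3 f=7, (1,4) g=2 f=7, (2,2) g=3 f=5, (2,5) g=2 f=7, (3,3) g=1 f=5, (3,5) g=1 f=7, (4,4) g=1 f=7]; closed=[(2,3), (2,4), (3,4)]

step 1: expand (2,4) (f=5, h=4) → closed; open now [(1,4) g=2 f=7, (2,3) g=2 f=5, (2,5) g=2 f=7, (3,3) g=1 f=5, (3,5) g=1 f=7, (4,4) g=1 f=7]
step 2: expand (2,3) (f=5, h=3) → closed; open now [(1,3) g=3 f=7, (1,4) g=2 f=7, (2,2) g=3 f=5, (2,5) g=2 f=7, (3,3) g=1 f=5, (3,5) g=1 f=7, (4,4) g=1 f=7]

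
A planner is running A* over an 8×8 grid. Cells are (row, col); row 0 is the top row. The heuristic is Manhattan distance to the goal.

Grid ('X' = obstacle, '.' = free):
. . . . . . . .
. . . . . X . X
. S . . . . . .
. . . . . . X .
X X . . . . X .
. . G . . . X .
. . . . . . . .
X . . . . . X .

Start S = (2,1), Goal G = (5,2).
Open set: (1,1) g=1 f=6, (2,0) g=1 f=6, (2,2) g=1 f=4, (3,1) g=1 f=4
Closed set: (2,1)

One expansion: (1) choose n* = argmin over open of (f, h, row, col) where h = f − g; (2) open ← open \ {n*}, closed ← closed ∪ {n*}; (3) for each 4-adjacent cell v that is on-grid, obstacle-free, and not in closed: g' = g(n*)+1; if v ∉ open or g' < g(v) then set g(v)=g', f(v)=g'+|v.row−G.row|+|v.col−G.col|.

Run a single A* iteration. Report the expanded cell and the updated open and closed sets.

expanded=(2,2); open=[(1,1) g=1 f=6, (1,2) g=2 f=6, (2,0) g=1 f=6, (2,3) g=2 f=6, (3,1) g=1 f=4, (3,2) g=2 f=4]; closed=[(2,1), (2,2)]

step 1: expand (2,2) (f=4, h=3) → closed; open now [(1,1) g=1 f=6, (1,2) g=2 f=6, (2,0) g=1 f=6, (2,3) g=2 f=6, (3,1) g=1 f=4, (3,2) g=2 f=4]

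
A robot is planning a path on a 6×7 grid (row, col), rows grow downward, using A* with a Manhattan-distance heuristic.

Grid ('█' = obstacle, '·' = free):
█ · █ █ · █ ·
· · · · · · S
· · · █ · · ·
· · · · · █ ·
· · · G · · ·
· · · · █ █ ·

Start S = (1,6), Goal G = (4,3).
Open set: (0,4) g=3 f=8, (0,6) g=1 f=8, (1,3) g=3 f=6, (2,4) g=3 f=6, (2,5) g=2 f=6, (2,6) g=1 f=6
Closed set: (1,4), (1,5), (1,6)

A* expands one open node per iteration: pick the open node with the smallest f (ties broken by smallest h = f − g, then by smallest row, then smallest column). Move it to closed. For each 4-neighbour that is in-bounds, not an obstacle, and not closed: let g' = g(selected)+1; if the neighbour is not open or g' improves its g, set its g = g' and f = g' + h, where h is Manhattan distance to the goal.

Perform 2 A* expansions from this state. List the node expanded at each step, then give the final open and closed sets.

order=[(1,3) → (2,4)]; open=[(0,4) g=3 f=8, (0,6) g=1 f=8, (1,2) g=4 f=8, (2,5) g=2 f=6, (2,6) g=1 f=6, (3,4) g=4 f=6]; closed=[(1,3), (1,4), (1,5), (1,6), (2,4)]

step 1: expand (1,3) (f=6, h=3) → closed; open now [(0,4) g=3 f=8, (0,6) g=1 f=8, (1,2) g=4 f=8, (2,4) g=3 f=6, (2,5) g=2 f=6, (2,6) g=1 f=6]
step 2: expand (2,4) (f=6, h=3) → closed; open now [(0,4) g=3 f=8, (0,6) g=1 f=8, (1,2) g=4 f=8, (2,5) g=2 f=6, (2,6) g=1 f=6, (3,4) g=4 f=6]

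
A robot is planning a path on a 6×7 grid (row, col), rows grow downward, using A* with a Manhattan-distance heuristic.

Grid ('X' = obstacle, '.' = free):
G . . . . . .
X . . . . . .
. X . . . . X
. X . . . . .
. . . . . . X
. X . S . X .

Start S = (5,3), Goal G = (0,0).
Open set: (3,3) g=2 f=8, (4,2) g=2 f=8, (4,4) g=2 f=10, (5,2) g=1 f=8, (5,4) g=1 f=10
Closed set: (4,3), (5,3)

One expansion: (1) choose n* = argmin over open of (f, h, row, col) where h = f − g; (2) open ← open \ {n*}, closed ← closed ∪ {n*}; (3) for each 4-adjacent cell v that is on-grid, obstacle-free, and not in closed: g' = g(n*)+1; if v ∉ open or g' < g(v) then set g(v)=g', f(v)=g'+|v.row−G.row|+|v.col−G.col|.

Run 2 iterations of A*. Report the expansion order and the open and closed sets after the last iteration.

order=[(3,3) → (2,3)]; open=[(1,3) g=4 f=8, (2,2) g=4 f=8, (2,4) g=4 f=10, (3,2) g=3 f=8, (3,4) g=3 f=10, (4,2) g=2 f=8, (4,4) g=2 f=10, (5,2) g=1 f=8, (5,4) g=1 f=10]; closed=[(2,3), (3,3), (4,3), (5,3)]

step 1: expand (3,3) (f=8, h=6) → closed; open now [(2,3) g=3 f=8, (3,2) g=3 f=8, (3,4) g=3 f=10, (4,2) g=2 f=8, (4,4) g=2 f=10, (5,2) g=1 f=8, (5,4) g=1 f=10]
step 2: expand (2,3) (f=8, h=5) → closed; open now [(1,3) g=4 f=8, (2,2) g=4 f=8, (2,4) g=4 f=10, (3,2) g=3 f=8, (3,4) g=3 f=10, (4,2) g=2 f=8, (4,4) g=2 f=10, (5,2) g=1 f=8, (5,4) g=1 f=10]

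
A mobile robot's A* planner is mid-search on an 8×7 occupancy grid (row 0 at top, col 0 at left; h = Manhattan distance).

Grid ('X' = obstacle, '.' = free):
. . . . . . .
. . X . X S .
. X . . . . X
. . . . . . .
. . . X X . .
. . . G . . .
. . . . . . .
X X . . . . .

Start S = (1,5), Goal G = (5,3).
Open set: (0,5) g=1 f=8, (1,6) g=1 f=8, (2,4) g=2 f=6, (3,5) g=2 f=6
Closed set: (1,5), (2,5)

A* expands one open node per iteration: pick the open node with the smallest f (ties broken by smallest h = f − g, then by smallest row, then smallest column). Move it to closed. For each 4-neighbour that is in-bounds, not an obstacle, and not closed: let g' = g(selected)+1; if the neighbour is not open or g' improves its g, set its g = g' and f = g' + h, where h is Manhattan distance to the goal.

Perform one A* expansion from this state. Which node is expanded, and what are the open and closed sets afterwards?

step 1: expand (2,4) (f=6, h=4) → closed; open now [(0,5) g=1 f=8, (1,6) g=1 f=8, (2,3) g=3 f=6, (3,4) g=3 f=6, (3,5) g=2 f=6]

expanded=(2,4); open=[(0,5) g=1 f=8, (1,6) g=1 f=8, (2,3) g=3 f=6, (3,4) g=3 f=6, (3,5) g=2 f=6]; closed=[(1,5), (2,4), (2,5)]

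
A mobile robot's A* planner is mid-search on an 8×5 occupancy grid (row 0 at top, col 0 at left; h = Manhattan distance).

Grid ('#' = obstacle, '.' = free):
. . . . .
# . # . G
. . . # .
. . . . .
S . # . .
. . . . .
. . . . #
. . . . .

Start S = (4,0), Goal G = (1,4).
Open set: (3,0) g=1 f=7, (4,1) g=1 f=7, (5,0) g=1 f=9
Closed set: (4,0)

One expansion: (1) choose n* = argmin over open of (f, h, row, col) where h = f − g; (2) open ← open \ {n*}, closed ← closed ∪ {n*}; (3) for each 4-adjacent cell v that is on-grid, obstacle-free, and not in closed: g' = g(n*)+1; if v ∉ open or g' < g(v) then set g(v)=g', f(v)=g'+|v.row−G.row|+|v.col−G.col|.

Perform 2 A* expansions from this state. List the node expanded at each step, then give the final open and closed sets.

order=[(3,0) → (2,0)]; open=[(2,1) g=3 f=7, (3,1) g=2 f=7, (4,1) g=1 f=7, (5,0) g=1 f=9]; closed=[(2,0), (3,0), (4,0)]

step 1: expand (3,0) (f=7, h=6) → closed; open now [(2,0) g=2 f=7, (3,1) g=2 f=7, (4,1) g=1 f=7, (5,0) g=1 f=9]
step 2: expand (2,0) (f=7, h=5) → closed; open now [(2,1) g=3 f=7, (3,1) g=2 f=7, (4,1) g=1 f=7, (5,0) g=1 f=9]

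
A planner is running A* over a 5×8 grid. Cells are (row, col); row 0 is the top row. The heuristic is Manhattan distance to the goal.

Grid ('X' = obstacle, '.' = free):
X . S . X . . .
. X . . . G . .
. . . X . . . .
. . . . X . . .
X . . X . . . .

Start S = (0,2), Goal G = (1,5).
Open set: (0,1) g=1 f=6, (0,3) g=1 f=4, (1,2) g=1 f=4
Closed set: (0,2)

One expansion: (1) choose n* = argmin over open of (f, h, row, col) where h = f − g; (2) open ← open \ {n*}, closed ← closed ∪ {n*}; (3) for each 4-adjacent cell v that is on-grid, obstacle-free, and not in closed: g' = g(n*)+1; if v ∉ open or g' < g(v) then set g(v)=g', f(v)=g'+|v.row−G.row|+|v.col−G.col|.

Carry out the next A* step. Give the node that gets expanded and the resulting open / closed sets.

expanded=(0,3); open=[(0,1) g=1 f=6, (1,2) g=1 f=4, (1,3) g=2 f=4]; closed=[(0,2), (0,3)]

step 1: expand (0,3) (f=4, h=3) → closed; open now [(0,1) g=1 f=6, (1,2) g=1 f=4, (1,3) g=2 f=4]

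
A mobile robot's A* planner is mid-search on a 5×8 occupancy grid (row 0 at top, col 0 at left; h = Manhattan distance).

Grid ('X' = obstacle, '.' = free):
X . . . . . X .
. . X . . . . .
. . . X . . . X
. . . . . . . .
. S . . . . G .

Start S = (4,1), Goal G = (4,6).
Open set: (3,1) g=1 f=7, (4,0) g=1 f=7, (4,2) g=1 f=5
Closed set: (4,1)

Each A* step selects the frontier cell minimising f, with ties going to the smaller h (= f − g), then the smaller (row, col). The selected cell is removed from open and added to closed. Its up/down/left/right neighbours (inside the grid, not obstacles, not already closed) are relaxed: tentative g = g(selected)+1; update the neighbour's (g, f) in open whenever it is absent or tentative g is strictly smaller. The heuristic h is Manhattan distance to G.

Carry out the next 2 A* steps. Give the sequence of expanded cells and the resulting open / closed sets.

order=[(4,2) → (4,3)]; open=[(3,1) g=1 f=7, (3,2) g=2 f=7, (3,3) g=3 f=7, (4,0) g=1 f=7, (4,4) g=3 f=5]; closed=[(4,1), (4,2), (4,3)]

step 1: expand (4,2) (f=5, h=4) → closed; open now [(3,1) g=1 f=7, (3,2) g=2 f=7, (4,0) g=1 f=7, (4,3) g=2 f=5]
step 2: expand (4,3) (f=5, h=3) → closed; open now [(3,1) g=1 f=7, (3,2) g=2 f=7, (3,3) g=3 f=7, (4,0) g=1 f=7, (4,4) g=3 f=5]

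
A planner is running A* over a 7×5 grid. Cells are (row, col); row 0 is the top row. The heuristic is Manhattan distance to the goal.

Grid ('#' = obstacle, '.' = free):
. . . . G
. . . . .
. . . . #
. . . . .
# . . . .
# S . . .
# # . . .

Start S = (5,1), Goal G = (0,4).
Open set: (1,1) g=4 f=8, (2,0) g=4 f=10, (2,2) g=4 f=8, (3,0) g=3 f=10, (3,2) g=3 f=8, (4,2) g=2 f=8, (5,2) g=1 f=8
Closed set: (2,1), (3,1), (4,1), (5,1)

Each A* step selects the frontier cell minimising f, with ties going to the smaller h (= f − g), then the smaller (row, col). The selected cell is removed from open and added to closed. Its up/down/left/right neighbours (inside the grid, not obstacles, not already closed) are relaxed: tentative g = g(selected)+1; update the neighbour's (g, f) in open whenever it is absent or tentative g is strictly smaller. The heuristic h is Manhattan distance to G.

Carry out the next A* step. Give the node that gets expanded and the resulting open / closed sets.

expanded=(1,1); open=[(0,1) g=5 f=8, (1,0) g=5 f=10, (1,2) g=5 f=8, (2,0) g=4 f=10, (2,2) g=4 f=8, (3,0) g=3 f=10, (3,2) g=3 f=8, (4,2) g=2 f=8, (5,2) g=1 f=8]; closed=[(1,1), (2,1), (3,1), (4,1), (5,1)]

step 1: expand (1,1) (f=8, h=4) → closed; open now [(0,1) g=5 f=8, (1,0) g=5 f=10, (1,2) g=5 f=8, (2,0) g=4 f=10, (2,2) g=4 f=8, (3,0) g=3 f=10, (3,2) g=3 f=8, (4,2) g=2 f=8, (5,2) g=1 f=8]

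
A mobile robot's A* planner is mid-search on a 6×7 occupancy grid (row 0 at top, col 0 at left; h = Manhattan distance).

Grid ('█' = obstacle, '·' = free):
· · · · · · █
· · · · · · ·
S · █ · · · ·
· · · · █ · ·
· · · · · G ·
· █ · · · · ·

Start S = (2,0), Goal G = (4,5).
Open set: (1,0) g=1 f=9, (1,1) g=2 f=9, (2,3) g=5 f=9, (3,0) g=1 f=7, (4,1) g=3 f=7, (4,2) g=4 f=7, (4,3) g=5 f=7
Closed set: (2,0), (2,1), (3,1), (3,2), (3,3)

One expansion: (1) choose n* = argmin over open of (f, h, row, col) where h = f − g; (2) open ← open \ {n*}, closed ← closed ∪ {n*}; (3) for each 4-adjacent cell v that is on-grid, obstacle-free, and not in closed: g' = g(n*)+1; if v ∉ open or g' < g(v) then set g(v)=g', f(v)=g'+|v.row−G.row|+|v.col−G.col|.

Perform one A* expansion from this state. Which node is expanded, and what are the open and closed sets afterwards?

step 1: expand (4,3) (f=7, h=2) → closed; open now [(1,0) g=1 f=9, (1,1) g=2 f=9, (2,3) g=5 f=9, (3,0) g=1 f=7, (4,1) g=3 f=7, (4,2) g=4 f=7, (4,4) g=6 f=7, (5,3) g=6 f=9]

expanded=(4,3); open=[(1,0) g=1 f=9, (1,1) g=2 f=9, (2,3) g=5 f=9, (3,0) g=1 f=7, (4,1) g=3 f=7, (4,2) g=4 f=7, (4,4) g=6 f=7, (5,3) g=6 f=9]; closed=[(2,0), (2,1), (3,1), (3,2), (3,3), (4,3)]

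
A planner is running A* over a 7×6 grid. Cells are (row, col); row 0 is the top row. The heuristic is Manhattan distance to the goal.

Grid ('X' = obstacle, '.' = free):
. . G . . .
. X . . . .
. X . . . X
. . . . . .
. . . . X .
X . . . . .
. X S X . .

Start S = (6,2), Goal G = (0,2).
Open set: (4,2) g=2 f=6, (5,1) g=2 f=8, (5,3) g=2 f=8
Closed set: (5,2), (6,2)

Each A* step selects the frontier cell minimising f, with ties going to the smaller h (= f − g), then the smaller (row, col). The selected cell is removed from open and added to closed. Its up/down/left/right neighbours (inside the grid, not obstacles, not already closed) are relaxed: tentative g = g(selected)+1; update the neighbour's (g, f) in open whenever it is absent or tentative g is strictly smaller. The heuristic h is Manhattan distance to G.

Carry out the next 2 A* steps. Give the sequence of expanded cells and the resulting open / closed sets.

order=[(4,2) → (3,2)]; open=[(2,2) g=4 f=6, (3,1) g=4 f=8, (3,3) g=4 f=8, (4,1) g=3 f=8, (4,3) g=3 f=8, (5,1) g=2 f=8, (5,3) g=2 f=8]; closed=[(3,2), (4,2), (5,2), (6,2)]

step 1: expand (4,2) (f=6, h=4) → closed; open now [(3,2) g=3 f=6, (4,1) g=3 f=8, (4,3) g=3 f=8, (5,1) g=2 f=8, (5,3) g=2 f=8]
step 2: expand (3,2) (f=6, h=3) → closed; open now [(2,2) g=4 f=6, (3,1) g=4 f=8, (3,3) g=4 f=8, (4,1) g=3 f=8, (4,3) g=3 f=8, (5,1) g=2 f=8, (5,3) g=2 f=8]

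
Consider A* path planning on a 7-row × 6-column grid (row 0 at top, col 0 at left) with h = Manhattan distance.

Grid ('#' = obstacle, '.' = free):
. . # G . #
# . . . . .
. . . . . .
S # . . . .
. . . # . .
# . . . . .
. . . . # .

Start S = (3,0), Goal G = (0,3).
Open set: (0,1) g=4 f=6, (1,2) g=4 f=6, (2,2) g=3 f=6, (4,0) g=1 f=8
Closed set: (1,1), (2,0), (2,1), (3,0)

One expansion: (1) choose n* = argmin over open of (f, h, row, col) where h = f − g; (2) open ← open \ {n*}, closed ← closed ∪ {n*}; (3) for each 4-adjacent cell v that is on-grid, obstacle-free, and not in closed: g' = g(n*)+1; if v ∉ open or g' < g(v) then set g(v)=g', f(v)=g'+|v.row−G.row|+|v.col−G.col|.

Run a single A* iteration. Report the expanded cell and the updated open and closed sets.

expanded=(0,1); open=[(0,0) g=5 f=8, (1,2) g=4 f=6, (2,2) g=3 f=6, (4,0) g=1 f=8]; closed=[(0,1), (1,1), (2,0), (2,1), (3,0)]

step 1: expand (0,1) (f=6, h=2) → closed; open now [(0,0) g=5 f=8, (1,2) g=4 f=6, (2,2) g=3 f=6, (4,0) g=1 f=8]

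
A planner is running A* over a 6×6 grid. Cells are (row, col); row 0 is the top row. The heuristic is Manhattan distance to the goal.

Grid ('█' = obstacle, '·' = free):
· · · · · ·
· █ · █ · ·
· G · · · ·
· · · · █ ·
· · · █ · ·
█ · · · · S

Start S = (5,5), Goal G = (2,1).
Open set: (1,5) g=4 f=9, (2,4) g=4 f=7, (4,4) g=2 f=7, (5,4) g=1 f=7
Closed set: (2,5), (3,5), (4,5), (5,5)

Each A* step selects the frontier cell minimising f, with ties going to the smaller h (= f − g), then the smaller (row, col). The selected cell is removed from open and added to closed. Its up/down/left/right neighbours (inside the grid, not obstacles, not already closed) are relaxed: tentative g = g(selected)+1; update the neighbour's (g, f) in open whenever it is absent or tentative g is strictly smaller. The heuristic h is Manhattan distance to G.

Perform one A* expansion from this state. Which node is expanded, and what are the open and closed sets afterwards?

step 1: expand (2,4) (f=7, h=3) → closed; open now [(1,4) g=5 f=9, (1,5) g=4 f=9, (2,3) g=5 f=7, (4,4) g=2 f=7, (5,4) g=1 f=7]

expanded=(2,4); open=[(1,4) g=5 f=9, (1,5) g=4 f=9, (2,3) g=5 f=7, (4,4) g=2 f=7, (5,4) g=1 f=7]; closed=[(2,4), (2,5), (3,5), (4,5), (5,5)]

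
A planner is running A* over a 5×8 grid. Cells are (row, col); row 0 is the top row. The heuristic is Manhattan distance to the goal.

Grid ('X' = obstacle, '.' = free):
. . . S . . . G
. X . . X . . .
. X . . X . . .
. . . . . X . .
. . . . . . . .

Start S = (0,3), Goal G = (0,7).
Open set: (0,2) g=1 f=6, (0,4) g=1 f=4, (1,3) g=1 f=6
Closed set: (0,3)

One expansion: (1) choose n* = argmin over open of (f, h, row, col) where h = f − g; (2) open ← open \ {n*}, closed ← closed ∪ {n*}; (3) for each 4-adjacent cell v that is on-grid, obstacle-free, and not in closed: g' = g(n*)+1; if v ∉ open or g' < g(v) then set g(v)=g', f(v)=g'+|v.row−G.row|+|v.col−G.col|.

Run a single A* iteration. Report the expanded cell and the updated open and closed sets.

expanded=(0,4); open=[(0,2) g=1 f=6, (0,5) g=2 f=4, (1,3) g=1 f=6]; closed=[(0,3), (0,4)]

step 1: expand (0,4) (f=4, h=3) → closed; open now [(0,2) g=1 f=6, (0,5) g=2 f=4, (1,3) g=1 f=6]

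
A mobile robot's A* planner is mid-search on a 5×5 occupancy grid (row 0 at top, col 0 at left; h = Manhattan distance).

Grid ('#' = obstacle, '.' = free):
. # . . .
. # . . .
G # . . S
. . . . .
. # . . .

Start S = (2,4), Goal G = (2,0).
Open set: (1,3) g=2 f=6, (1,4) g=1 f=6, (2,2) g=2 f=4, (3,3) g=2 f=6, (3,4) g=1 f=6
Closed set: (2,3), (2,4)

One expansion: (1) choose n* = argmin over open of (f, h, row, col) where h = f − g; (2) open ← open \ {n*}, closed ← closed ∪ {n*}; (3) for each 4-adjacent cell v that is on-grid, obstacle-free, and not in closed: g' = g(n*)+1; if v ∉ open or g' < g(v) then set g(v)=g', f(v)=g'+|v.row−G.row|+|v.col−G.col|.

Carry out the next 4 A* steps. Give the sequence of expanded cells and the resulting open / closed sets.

order=[(2,2) → (1,2) → (3,2) → (3,1)]; open=[(0,2) g=4 f=8, (1,3) g=2 f=6, (1,4) g=1 f=6, (3,0) g=5 f=6, (3,3) g=2 f=6, (3,4) g=1 f=6, (4,2) g=4 f=8]; closed=[(1,2), (2,2), (2,3), (2,4), (3,1), (3,2)]

step 1: expand (2,2) (f=4, h=2) → closed; open now [(1,2) g=3 f=6, (1,3) g=2 f=6, (1,4) g=1 f=6, (3,2) g=3 f=6, (3,3) g=2 f=6, (3,4) g=1 f=6]
step 2: expand (1,2) (f=6, h=3) → closed; open now [(0,2) g=4 f=8, (1,3) g=2 f=6, (1,4) g=1 f=6, (3,2) g=3 f=6, (3,3) g=2 f=6, (3,4) g=1 f=6]
step 3: expand (3,2) (f=6, h=3) → closed; open now [(0,2) g=4 f=8, (1,3) g=2 f=6, (1,4) g=1 f=6, (3,1) g=4 f=6, (3,3) g=2 f=6, (3,4) g=1 f=6, (4,2) g=4 f=8]
step 4: expand (3,1) (f=6, h=2) → closed; open now [(0,2) g=4 f=8, (1,3) g=2 f=6, (1,4) g=1 f=6, (3,0) g=5 f=6, (3,3) g=2 f=6, (3,4) g=1 f=6, (4,2) g=4 f=8]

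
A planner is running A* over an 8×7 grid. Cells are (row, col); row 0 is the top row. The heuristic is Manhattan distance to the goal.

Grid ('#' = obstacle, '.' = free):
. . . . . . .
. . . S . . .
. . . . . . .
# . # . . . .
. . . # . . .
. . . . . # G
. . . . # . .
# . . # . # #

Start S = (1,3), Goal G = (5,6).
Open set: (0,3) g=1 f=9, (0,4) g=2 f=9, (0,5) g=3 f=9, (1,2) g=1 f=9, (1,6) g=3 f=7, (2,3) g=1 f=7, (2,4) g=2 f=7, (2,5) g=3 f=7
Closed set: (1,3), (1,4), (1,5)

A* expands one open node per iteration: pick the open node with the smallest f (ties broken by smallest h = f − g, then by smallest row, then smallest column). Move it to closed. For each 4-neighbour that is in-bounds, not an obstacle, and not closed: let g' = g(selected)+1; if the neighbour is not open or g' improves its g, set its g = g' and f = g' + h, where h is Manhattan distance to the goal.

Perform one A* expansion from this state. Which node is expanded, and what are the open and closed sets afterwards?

step 1: expand (1,6) (f=7, h=4) → closed; open now [(0,3) g=1 f=9, (0,4) g=2 f=9, (0,5) g=3 f=9, (0,6) g=4 f=9, (1,2) g=1 f=9, (2,3) g=1 f=7, (2,4) g=2 f=7, (2,5) g=3 f=7, (2,6) g=4 f=7]

expanded=(1,6); open=[(0,3) g=1 f=9, (0,4) g=2 f=9, (0,5) g=3 f=9, (0,6) g=4 f=9, (1,2) g=1 f=9, (2,3) g=1 f=7, (2,4) g=2 f=7, (2,5) g=3 f=7, (2,6) g=4 f=7]; closed=[(1,3), (1,4), (1,5), (1,6)]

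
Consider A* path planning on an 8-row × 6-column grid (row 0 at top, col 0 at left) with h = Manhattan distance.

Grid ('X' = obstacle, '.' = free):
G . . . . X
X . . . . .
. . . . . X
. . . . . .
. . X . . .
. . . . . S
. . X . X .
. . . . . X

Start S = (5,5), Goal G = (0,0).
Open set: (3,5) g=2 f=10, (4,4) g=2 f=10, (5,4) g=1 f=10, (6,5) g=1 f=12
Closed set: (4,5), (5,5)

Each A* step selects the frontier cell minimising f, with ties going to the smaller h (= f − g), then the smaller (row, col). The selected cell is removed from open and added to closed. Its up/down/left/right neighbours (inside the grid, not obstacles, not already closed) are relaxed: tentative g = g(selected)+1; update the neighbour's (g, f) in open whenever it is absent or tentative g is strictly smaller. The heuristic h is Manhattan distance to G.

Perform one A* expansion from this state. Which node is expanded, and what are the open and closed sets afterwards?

expanded=(3,5); open=[(3,4) g=3 f=10, (4,4) g=2 f=10, (5,4) g=1 f=10, (6,5) g=1 f=12]; closed=[(3,5), (4,5), (5,5)]

step 1: expand (3,5) (f=10, h=8) → closed; open now [(3,4) g=3 f=10, (4,4) g=2 f=10, (5,4) g=1 f=10, (6,5) g=1 f=12]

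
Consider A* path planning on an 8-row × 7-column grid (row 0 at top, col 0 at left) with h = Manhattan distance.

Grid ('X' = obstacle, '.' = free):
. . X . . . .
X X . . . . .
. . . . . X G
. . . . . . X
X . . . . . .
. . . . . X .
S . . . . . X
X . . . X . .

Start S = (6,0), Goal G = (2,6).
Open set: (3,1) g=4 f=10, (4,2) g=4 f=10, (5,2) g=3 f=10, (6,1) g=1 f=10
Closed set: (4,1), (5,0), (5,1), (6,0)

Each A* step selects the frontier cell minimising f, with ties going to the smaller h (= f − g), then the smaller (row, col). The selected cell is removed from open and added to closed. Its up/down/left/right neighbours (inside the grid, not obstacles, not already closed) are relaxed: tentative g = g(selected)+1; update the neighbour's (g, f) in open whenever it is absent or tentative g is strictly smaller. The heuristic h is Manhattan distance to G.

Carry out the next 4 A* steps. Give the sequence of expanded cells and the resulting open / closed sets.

order=[(3,1) → (2,1) → (2,2) → (2,3)]; open=[(1,2) g=7 f=12, (1,3) g=8 f=12, (2,0) g=6 f=12, (2,4) g=8 f=10, (3,0) g=5 f=12, (3,2) g=5 f=10, (3,3) g=8 f=12, (4,2) g=4 f=10, (5,2) g=3 f=10, (6,1) g=1 f=10]; closed=[(2,1), (2,2), (2,3), (3,1), (4,1), (5,0), (5,1), (6,0)]

step 1: expand (3,1) (f=10, h=6) → closed; open now [(2,1) g=5 f=10, (3,0) g=5 f=12, (3,2) g=5 f=10, (4,2) g=4 f=10, (5,2) g=3 f=10, (6,1) g=1 f=10]
step 2: expand (2,1) (f=10, h=5) → closed; open now [(2,0) g=6 f=12, (2,2) g=6 f=10, (3,0) g=5 f=12, (3,2) g=5 f=10, (4,2) g=4 f=10, (5,2) g=3 f=10, (6,1) g=1 f=10]
step 3: expand (2,2) (f=10, h=4) → closed; open now [(1,2) g=7 f=12, (2,0) g=6 f=12, (2,3) g=7 f=10, (3,0) g=5 f=12, (3,2) g=5 f=10, (4,2) g=4 f=10, (5,2) g=3 f=10, (6,1) g=1 f=10]
step 4: expand (2,3) (f=10, h=3) → closed; open now [(1,2) g=7 f=12, (1,3) g=8 f=12, (2,0) g=6 f=12, (2,4) g=8 f=10, (3,0) g=5 f=12, (3,2) g=5 f=10, (3,3) g=8 f=12, (4,2) g=4 f=10, (5,2) g=3 f=10, (6,1) g=1 f=10]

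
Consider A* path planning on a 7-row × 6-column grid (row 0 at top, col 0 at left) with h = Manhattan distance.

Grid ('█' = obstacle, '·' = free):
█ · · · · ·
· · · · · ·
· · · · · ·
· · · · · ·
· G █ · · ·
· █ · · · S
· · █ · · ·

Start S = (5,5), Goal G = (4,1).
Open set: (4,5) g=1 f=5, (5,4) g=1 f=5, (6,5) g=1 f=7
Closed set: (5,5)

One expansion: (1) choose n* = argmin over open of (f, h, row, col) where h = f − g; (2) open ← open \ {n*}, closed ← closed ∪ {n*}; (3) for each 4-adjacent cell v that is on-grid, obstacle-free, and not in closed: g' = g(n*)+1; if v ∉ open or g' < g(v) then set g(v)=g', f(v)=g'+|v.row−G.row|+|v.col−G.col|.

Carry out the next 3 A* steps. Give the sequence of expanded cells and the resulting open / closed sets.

step 1: expand (4,5) (f=5, h=4) → closed; open now [(3,5) g=2 f=7, (4,4) g=2 f=5, (5,4) g=1 f=5, (6,5) g=1 f=7]
step 2: expand (4,4) (f=5, h=3) → closed; open now [(3,4) g=3 f=7, (3,5) g=2 f=7, (4,3) g=3 f=5, (5,4) g=1 f=5, (6,5) g=1 f=7]
step 3: expand (4,3) (f=5, h=2) → closed; open now [(3,3) g=4 f=7, (3,4) g=3 f=7, (3,5) g=2 f=7, (5,3) g=4 f=7, (5,4) g=1 f=5, (6,5) g=1 f=7]

order=[(4,5) → (4,4) → (4,3)]; open=[(3,3) g=4 f=7, (3,4) g=3 f=7, (3,5) g=2 f=7, (5,3) g=4 f=7, (5,4) g=1 f=5, (6,5) g=1 f=7]; closed=[(4,3), (4,4), (4,5), (5,5)]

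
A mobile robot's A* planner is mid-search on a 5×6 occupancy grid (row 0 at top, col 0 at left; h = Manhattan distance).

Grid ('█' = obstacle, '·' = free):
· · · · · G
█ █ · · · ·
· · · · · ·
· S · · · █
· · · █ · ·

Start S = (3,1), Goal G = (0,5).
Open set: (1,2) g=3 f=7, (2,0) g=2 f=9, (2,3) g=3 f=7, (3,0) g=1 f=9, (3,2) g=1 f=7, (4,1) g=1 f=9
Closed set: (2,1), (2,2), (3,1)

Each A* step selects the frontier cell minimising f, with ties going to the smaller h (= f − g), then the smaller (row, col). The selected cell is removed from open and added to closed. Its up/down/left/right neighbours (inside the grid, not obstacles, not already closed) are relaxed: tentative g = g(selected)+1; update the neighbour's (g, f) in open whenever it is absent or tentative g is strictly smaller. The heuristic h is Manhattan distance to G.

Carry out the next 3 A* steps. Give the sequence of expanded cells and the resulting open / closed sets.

step 1: expand (1,2) (f=7, h=4) → closed; open now [(0,2) g=4 f=7, (1,3) g=4 f=7, (2,0) g=2 f=9, (2,3) g=3 f=7, (3,0) g=1 f=9, (3,2) g=1 f=7, (4,1) g=1 f=9]
step 2: expand (0,2) (f=7, h=3) → closed; open now [(0,1) g=5 f=9, (0,3) g=5 f=7, (1,3) g=4 f=7, (2,0) g=2 f=9, (2,3) g=3 f=7, (3,0) g=1 f=9, (3,2) g=1 f=7, (4,1) g=1 f=9]
step 3: expand (0,3) (f=7, h=2) → closed; open now [(0,1) g=5 f=9, (0,4) g=6 f=7, (1,3) g=4 f=7, (2,0) g=2 f=9, (2,3) g=3 f=7, (3,0) g=1 f=9, (3,2) g=1 f=7, (4,1) g=1 f=9]

order=[(1,2) → (0,2) → (0,3)]; open=[(0,1) g=5 f=9, (0,4) g=6 f=7, (1,3) g=4 f=7, (2,0) g=2 f=9, (2,3) g=3 f=7, (3,0) g=1 f=9, (3,2) g=1 f=7, (4,1) g=1 f=9]; closed=[(0,2), (0,3), (1,2), (2,1), (2,2), (3,1)]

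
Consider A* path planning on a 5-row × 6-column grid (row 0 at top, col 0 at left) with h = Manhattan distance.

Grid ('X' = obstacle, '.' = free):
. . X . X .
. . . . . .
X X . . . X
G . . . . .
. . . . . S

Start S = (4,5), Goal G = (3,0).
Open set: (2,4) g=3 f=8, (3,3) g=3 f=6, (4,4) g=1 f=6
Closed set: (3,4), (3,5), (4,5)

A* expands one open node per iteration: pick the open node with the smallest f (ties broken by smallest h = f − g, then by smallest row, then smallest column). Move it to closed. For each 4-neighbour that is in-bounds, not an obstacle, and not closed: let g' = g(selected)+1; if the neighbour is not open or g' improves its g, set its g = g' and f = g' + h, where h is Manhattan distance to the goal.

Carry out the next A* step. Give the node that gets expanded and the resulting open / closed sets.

expanded=(3,3); open=[(2,3) g=4 f=8, (2,4) g=3 f=8, (3,2) g=4 f=6, (4,3) g=4 f=8, (4,4) g=1 f=6]; closed=[(3,3), (3,4), (3,5), (4,5)]

step 1: expand (3,3) (f=6, h=3) → closed; open now [(2,3) g=4 f=8, (2,4) g=3 f=8, (3,2) g=4 f=6, (4,3) g=4 f=8, (4,4) g=1 f=6]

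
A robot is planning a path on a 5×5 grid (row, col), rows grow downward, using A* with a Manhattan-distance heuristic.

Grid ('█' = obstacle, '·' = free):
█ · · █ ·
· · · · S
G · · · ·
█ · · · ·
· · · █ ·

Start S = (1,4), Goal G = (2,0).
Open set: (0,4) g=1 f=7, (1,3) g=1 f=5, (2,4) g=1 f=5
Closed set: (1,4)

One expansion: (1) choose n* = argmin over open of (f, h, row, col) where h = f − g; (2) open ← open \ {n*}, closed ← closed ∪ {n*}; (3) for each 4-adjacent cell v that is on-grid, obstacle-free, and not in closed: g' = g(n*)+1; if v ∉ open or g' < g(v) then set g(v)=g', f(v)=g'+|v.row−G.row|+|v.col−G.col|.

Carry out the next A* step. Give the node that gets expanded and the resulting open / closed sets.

step 1: expand (1,3) (f=5, h=4) → closed; open now [(0,4) g=1 f=7, (1,2) g=2 f=5, (2,3) g=2 f=5, (2,4) g=1 f=5]

expanded=(1,3); open=[(0,4) g=1 f=7, (1,2) g=2 f=5, (2,3) g=2 f=5, (2,4) g=1 f=5]; closed=[(1,3), (1,4)]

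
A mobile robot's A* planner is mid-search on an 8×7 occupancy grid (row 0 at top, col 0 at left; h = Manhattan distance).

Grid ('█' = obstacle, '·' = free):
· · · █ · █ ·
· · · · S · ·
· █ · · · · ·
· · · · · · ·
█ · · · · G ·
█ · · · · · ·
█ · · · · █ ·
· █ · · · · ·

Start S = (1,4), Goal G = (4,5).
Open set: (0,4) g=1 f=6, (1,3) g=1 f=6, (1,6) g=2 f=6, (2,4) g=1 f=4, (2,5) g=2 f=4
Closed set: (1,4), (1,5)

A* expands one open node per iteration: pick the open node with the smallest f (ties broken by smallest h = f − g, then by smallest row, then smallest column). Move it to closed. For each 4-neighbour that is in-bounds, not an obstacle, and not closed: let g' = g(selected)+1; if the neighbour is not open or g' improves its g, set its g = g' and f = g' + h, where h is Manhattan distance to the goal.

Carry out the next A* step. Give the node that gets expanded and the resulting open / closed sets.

expanded=(2,5); open=[(0,4) g=1 f=6, (1,3) g=1 f=6, (1,6) g=2 f=6, (2,4) g=1 f=4, (2,6) g=3 f=6, (3,5) g=3 f=4]; closed=[(1,4), (1,5), (2,5)]

step 1: expand (2,5) (f=4, h=2) → closed; open now [(0,4) g=1 f=6, (1,3) g=1 f=6, (1,6) g=2 f=6, (2,4) g=1 f=4, (2,6) g=3 f=6, (3,5) g=3 f=4]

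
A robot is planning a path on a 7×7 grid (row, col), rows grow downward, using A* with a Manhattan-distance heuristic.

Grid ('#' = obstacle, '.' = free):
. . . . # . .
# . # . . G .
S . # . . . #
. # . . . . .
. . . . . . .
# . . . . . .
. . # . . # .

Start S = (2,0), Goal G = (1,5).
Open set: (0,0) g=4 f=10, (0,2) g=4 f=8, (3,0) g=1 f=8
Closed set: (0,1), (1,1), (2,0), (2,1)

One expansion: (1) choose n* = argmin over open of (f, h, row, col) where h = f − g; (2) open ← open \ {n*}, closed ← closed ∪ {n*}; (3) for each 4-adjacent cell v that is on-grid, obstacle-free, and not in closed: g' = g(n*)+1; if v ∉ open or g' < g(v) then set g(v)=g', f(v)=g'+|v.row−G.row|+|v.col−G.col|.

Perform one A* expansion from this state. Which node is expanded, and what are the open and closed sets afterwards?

step 1: expand (0,2) (f=8, h=4) → closed; open now [(0,0) g=4 f=10, (0,3) g=5 f=8, (3,0) g=1 f=8]

expanded=(0,2); open=[(0,0) g=4 f=10, (0,3) g=5 f=8, (3,0) g=1 f=8]; closed=[(0,1), (0,2), (1,1), (2,0), (2,1)]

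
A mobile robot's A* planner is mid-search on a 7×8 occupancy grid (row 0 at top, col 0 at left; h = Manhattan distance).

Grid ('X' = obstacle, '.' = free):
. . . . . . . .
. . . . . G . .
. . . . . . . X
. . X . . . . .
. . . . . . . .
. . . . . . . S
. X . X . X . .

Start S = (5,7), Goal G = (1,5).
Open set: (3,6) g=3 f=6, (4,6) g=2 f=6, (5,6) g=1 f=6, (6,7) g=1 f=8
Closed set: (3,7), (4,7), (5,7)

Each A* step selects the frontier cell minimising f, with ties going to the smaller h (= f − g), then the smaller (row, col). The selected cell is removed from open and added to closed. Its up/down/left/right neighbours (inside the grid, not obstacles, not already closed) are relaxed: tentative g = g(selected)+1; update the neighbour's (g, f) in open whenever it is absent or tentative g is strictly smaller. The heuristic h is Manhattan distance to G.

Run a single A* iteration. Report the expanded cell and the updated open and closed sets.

step 1: expand (3,6) (f=6, h=3) → closed; open now [(2,6) g=4 f=6, (3,5) g=4 f=6, (4,6) g=2 f=6, (5,6) g=1 f=6, (6,7) g=1 f=8]

expanded=(3,6); open=[(2,6) g=4 f=6, (3,5) g=4 f=6, (4,6) g=2 f=6, (5,6) g=1 f=6, (6,7) g=1 f=8]; closed=[(3,6), (3,7), (4,7), (5,7)]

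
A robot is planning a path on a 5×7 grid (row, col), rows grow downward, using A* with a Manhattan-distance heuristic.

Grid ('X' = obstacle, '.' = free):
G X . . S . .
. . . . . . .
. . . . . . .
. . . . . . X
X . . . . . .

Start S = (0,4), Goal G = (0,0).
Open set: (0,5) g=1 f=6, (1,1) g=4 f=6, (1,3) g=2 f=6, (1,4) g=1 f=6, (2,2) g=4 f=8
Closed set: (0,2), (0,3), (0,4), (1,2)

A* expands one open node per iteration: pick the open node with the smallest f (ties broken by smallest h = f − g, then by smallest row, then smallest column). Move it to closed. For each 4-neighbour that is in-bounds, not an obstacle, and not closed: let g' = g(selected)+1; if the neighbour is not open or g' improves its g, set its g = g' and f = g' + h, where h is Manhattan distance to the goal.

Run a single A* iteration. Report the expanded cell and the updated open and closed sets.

step 1: expand (1,1) (f=6, h=2) → closed; open now [(0,5) g=1 f=6, (1,0) g=5 f=6, (1,3) g=2 f=6, (1,4) g=1 f=6, (2,1) g=5 f=8, (2,2) g=4 f=8]

expanded=(1,1); open=[(0,5) g=1 f=6, (1,0) g=5 f=6, (1,3) g=2 f=6, (1,4) g=1 f=6, (2,1) g=5 f=8, (2,2) g=4 f=8]; closed=[(0,2), (0,3), (0,4), (1,1), (1,2)]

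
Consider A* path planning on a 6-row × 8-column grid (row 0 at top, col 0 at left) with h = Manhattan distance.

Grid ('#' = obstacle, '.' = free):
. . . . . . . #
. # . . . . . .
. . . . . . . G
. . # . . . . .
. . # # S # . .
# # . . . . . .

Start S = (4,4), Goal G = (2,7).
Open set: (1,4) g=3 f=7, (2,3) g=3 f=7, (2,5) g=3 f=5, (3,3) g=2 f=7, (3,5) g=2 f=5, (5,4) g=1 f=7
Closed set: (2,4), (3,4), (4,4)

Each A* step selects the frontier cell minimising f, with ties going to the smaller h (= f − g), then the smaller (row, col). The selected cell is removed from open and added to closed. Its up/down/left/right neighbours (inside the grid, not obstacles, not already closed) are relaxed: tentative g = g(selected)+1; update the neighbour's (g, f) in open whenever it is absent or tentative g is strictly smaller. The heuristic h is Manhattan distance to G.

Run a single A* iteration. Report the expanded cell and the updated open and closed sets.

expanded=(2,5); open=[(1,4) g=3 f=7, (1,5) g=4 f=7, (2,3) g=3 f=7, (2,6) g=4 f=5, (3,3) g=2 f=7, (3,5) g=2 f=5, (5,4) g=1 f=7]; closed=[(2,4), (2,5), (3,4), (4,4)]

step 1: expand (2,5) (f=5, h=2) → closed; open now [(1,4) g=3 f=7, (1,5) g=4 f=7, (2,3) g=3 f=7, (2,6) g=4 f=5, (3,3) g=2 f=7, (3,5) g=2 f=5, (5,4) g=1 f=7]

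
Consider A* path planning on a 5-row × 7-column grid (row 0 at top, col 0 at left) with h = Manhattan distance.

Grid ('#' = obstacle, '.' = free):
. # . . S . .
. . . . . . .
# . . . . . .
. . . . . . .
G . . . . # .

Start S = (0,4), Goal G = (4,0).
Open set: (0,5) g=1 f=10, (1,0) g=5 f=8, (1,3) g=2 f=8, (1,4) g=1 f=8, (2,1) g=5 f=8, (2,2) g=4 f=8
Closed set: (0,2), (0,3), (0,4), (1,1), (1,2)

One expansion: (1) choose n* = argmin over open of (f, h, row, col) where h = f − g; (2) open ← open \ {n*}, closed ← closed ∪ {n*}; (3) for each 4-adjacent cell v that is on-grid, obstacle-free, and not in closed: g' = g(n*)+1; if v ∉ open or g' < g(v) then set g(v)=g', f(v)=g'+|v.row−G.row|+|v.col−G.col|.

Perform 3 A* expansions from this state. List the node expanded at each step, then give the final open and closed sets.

step 1: expand (1,0) (f=8, h=3) → closed; open now [(0,0) g=6 f=10, (0,5) g=1 f=10, (1,3) g=2 f=8, (1,4) g=1 f=8, (2,1) g=5 f=8, (2,2) g=4 f=8]
step 2: expand (2,1) (f=8, h=3) → closed; open now [(0,0) g=6 f=10, (0,5) g=1 f=10, (1,3) g=2 f=8, (1,4) g=1 f=8, (2,2) g=4 f=8, (3,1) g=6 f=8]
step 3: expand (3,1) (f=8, h=2) → closed; open now [(0,0) g=6 f=10, (0,5) g=1 f=10, (1,3) g=2 f=8, (1,4) g=1 f=8, (2,2) g=4 f=8, (3,0) g=7 f=8, (3,2) g=7 f=10, (4,1) g=7 f=8]

order=[(1,0) → (2,1) → (3,1)]; open=[(0,0) g=6 f=10, (0,5) g=1 f=10, (1,3) g=2 f=8, (1,4) g=1 f=8, (2,2) g=4 f=8, (3,0) g=7 f=8, (3,2) g=7 f=10, (4,1) g=7 f=8]; closed=[(0,2), (0,3), (0,4), (1,0), (1,1), (1,2), (2,1), (3,1)]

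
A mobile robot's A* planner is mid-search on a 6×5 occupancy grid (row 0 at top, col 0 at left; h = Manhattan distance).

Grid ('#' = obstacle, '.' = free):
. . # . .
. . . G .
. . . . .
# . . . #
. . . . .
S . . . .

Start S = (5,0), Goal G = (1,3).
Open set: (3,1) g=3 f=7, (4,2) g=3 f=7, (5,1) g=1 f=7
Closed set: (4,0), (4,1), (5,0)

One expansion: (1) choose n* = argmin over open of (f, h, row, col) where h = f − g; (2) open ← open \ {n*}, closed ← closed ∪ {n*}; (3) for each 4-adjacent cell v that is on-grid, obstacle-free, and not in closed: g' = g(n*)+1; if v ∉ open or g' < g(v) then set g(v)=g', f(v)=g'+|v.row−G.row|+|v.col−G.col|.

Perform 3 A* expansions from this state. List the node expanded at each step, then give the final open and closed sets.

step 1: expand (3,1) (f=7, h=4) → closed; open now [(2,1) g=4 f=7, (3,2) g=4 f=7, (4,2) g=3 f=7, (5,1) g=1 f=7]
step 2: expand (2,1) (f=7, h=3) → closed; open now [(1,1) g=5 f=7, (2,0) g=5 f=9, (2,2) g=5 f=7, (3,2) g=4 f=7, (4,2) g=3 f=7, (5,1) g=1 f=7]
step 3: expand (1,1) (f=7, h=2) → closed; open now [(0,1) g=6 f=9, (1,0) g=6 f=9, (1,2) g=6 f=7, (2,0) g=5 f=9, (2,2) g=5 f=7, (3,2) g=4 f=7, (4,2) g=3 f=7, (5,1) g=1 f=7]

order=[(3,1) → (2,1) → (1,1)]; open=[(0,1) g=6 f=9, (1,0) g=6 f=9, (1,2) g=6 f=7, (2,0) g=5 f=9, (2,2) g=5 f=7, (3,2) g=4 f=7, (4,2) g=3 f=7, (5,1) g=1 f=7]; closed=[(1,1), (2,1), (3,1), (4,0), (4,1), (5,0)]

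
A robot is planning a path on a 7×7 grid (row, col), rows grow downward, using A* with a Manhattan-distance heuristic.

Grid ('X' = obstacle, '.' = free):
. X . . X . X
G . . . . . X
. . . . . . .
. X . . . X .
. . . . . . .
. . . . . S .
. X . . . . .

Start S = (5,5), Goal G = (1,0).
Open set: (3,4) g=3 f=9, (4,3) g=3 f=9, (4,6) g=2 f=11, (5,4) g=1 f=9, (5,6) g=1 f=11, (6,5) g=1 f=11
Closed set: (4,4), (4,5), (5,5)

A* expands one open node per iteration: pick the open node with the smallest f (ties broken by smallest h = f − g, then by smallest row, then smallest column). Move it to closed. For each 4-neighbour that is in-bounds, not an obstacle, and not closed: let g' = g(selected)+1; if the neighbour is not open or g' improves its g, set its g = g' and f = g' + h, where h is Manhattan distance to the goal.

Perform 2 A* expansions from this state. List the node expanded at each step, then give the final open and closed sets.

order=[(3,4) → (2,4)]; open=[(1,4) g=5 f=9, (2,3) g=5 f=9, (2,5) g=5 f=11, (3,3) g=4 f=9, (4,3) g=3 f=9, (4,6) g=2 f=11, (5,4) g=1 f=9, (5,6) g=1 f=11, (6,5) g=1 f=11]; closed=[(2,4), (3,4), (4,4), (4,5), (5,5)]

step 1: expand (3,4) (f=9, h=6) → closed; open now [(2,4) g=4 f=9, (3,3) g=4 f=9, (4,3) g=3 f=9, (4,6) g=2 f=11, (5,4) g=1 f=9, (5,6) g=1 f=11, (6,5) g=1 f=11]
step 2: expand (2,4) (f=9, h=5) → closed; open now [(1,4) g=5 f=9, (2,3) g=5 f=9, (2,5) g=5 f=11, (3,3) g=4 f=9, (4,3) g=3 f=9, (4,6) g=2 f=11, (5,4) g=1 f=9, (5,6) g=1 f=11, (6,5) g=1 f=11]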